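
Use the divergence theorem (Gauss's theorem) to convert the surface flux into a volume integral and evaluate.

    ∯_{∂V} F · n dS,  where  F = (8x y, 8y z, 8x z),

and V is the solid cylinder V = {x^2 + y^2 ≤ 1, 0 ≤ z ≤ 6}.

By the divergence theorem,

    ∯_{∂V} F · n dS = ∭_V (∇ · F) dV.

Compute the divergence:
    ∇ · F = ∂F_x/∂x + ∂F_y/∂y + ∂F_z/∂z = 8y + 8z + 8x = 8x + 8y + 8z.

In cylindrical coordinates, x = r cos(θ), y = r sin(θ), z = z, dV = r dr dθ dz, with 0 ≤ r ≤ 1, 0 ≤ θ ≤ 2π, 0 ≤ z ≤ 6.

The integrand, after substitution and multiplying by the volume element, becomes (8sqrt(2)r sin(θ + π/4) + 8z) · r, so

    ∭_V (∇·F) dV = ∫_0^{2π} ∫_0^{1} ∫_0^{6} (8sqrt(2)r sin(θ + π/4) + 8z) · r dz dr dθ.

Inner (z from 0 to 6): 48r (sqrt(2)r sin(θ + π/4) + 3).
Middle (r from 0 to 1): 16sqrt(2)sin(θ + π/4) + 72.
Outer (θ from 0 to 2π): 144π.

Therefore ∯_{∂V} F · n dS = 144π.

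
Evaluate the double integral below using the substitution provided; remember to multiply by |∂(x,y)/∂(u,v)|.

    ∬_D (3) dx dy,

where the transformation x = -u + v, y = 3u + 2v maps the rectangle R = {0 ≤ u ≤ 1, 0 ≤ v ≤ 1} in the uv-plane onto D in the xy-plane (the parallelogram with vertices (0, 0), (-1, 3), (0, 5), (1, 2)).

Compute the Jacobian determinant of (x, y) with respect to (u, v):

    ∂(x,y)/∂(u,v) = | -1  1 | = (-1)(2) - (1)(3) = -5.
                   | 3  2 |

Its absolute value is |J| = 5 (the area scaling factor).

Substituting x = -u + v, y = 3u + 2v into the integrand,

    3 → 3,

so the integral becomes

    ∬_R (3) · |J| du dv = ∫_0^1 ∫_0^1 (15) dv du.

Inner (v): 15.
Outer (u): 15.

Therefore ∬_D (3) dx dy = 15.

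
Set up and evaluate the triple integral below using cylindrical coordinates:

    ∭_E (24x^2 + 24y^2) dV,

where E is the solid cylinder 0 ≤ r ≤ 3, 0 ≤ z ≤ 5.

In cylindrical coordinates, x = r cos(θ), y = r sin(θ), z = z, and dV = r dr dθ dz.

The integrand becomes 24r^2, so

    ∭_E (24x^2 + 24y^2) dV = ∫_{0}^{2π} ∫_{0}^{3} ∫_{0}^{5} (24r^2) · r dz dr dθ.

Inner (z): 120r^3.
Middle (r from 0 to 3): 2430.
Outer (θ): 4860π.

Therefore the triple integral equals 4860π.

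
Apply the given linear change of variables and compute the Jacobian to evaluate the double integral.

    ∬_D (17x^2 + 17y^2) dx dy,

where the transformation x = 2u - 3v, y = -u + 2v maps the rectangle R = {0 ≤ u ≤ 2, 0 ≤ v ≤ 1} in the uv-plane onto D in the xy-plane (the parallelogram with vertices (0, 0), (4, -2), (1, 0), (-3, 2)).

Compute the Jacobian determinant of (x, y) with respect to (u, v):

    ∂(x,y)/∂(u,v) = | 2  -3 | = (2)(2) - (-3)(-1) = 1.
                   | -1  2 |

Its absolute value is |J| = 1 (the area scaling factor).

Substituting x = 2u - 3v, y = -u + 2v into the integrand,

    17x^2 + 17y^2 → 85u^2 - 272u v + 221v^2,

so the integral becomes

    ∬_R (85u^2 - 272u v + 221v^2) · |J| du dv = ∫_0^2 ∫_0^1 (85u^2 - 272u v + 221v^2) dv du.

Inner (v): 85u^2 - 136u + 221/3.
Outer (u): 102.

Therefore ∬_D (17x^2 + 17y^2) dx dy = 102.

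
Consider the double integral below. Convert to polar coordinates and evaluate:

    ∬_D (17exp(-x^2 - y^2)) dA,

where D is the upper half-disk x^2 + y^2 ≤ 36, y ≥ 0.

The region D is 0 ≤ r ≤ 6, 0 ≤ θ ≤ π in polar coordinates, where x = r cos(θ), y = r sin(θ), and dA = r dr dθ.

Under the substitution, the integrand becomes 17exp(-r^2), so

    ∬_D (17exp(-x^2 - y^2)) dA = ∫_{0}^{π} ∫_{0}^{6} (17exp(-r^2)) · r dr dθ.

Inner integral (in r): ∫_{0}^{6} (17exp(-r^2)) · r dr = 17/2 - 17exp(-36)/2.

Outer integral (in θ): ∫_{0}^{π} (17/2 - 17exp(-36)/2) dθ = -17π (1 - exp(36))exp(-36)/2.

Therefore ∬_D (17exp(-x^2 - y^2)) dA = -17π (1 - exp(36))exp(-36)/2.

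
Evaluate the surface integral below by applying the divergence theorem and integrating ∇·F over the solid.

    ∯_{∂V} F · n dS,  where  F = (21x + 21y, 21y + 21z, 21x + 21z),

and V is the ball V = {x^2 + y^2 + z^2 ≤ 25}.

By the divergence theorem,

    ∯_{∂V} F · n dS = ∭_V (∇ · F) dV.

Compute the divergence:
    ∇ · F = ∂F_x/∂x + ∂F_y/∂y + ∂F_z/∂z = 21 + 21 + 21 = 63.

In spherical coordinates, x = ρ sin(φ) cos(θ), y = ρ sin(φ) sin(θ), z = ρ cos(φ), dV = ρ^2 sin(φ) dρ dφ dθ, with 0 ≤ ρ ≤ 5, 0 ≤ φ ≤ π, 0 ≤ θ ≤ 2π.

The integrand, after substitution and multiplying by the volume element, becomes (63) · ρ^2 sin(φ), so

    ∭_V (∇·F) dV = ∫_0^{2π} ∫_0^{π} ∫_0^{5} (63) · ρ^2 sin(φ) dρ dφ dθ.

Inner (ρ from 0 to 5): 2625sin(φ).
Middle (φ from 0 to π): 5250.
Outer (θ from 0 to 2π): 10500π.

Therefore ∯_{∂V} F · n dS = 10500π.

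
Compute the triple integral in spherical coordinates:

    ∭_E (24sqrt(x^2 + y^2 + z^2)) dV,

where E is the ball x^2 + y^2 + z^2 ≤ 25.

In spherical coordinates, x = ρ sin(φ) cos(θ), y = ρ sin(φ) sin(θ), z = ρ cos(φ), and dV = ρ^2 sin(φ) dρ dφ dθ.

The integrand becomes 24ρ, so

    ∭_E (24sqrt(x^2 + y^2 + z^2)) dV = ∫_{0}^{2π} ∫_{0}^{π} ∫_{0}^{5} (24ρ) · ρ^2 sin(φ) dρ dφ dθ.

Inner (ρ): 3750sin(φ).
Middle (φ): 7500.
Outer (θ): 15000π.

Therefore the triple integral equals 15000π.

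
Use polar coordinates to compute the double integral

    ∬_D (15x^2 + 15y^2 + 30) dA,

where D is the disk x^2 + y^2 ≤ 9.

The region D is 0 ≤ r ≤ 3, 0 ≤ θ ≤ 2π in polar coordinates, where x = r cos(θ), y = r sin(θ), and dA = r dr dθ.

Under the substitution, the integrand becomes 15r^2 + 30, so

    ∬_D (15x^2 + 15y^2 + 30) dA = ∫_{0}^{2π} ∫_{0}^{3} (15r^2 + 30) · r dr dθ.

Inner integral (in r): ∫_{0}^{3} (15r^2 + 30) · r dr = 1755/4.

Outer integral (in θ): ∫_{0}^{2π} (1755/4) dθ = 1755π/2.

Therefore ∬_D (15x^2 + 15y^2 + 30) dA = 1755π/2.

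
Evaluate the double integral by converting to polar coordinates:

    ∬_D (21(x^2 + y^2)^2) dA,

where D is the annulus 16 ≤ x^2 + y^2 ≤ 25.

The region D is 4 ≤ r ≤ 5, 0 ≤ θ ≤ 2π in polar coordinates, where x = r cos(θ), y = r sin(θ), and dA = r dr dθ.

Under the substitution, the integrand becomes 21r^4, so

    ∬_D (21(x^2 + y^2)^2) dA = ∫_{0}^{2π} ∫_{4}^{5} (21r^4) · r dr dθ.

Inner integral (in r): ∫_{4}^{5} (21r^4) · r dr = 80703/2.

Outer integral (in θ): ∫_{0}^{2π} (80703/2) dθ = 80703π.

Therefore ∬_D (21(x^2 + y^2)^2) dA = 80703π.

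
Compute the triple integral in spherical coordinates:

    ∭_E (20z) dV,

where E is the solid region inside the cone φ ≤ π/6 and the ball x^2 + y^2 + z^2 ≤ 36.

In spherical coordinates, x = ρ sin(φ) cos(θ), y = ρ sin(φ) sin(θ), z = ρ cos(φ), and dV = ρ^2 sin(φ) dρ dφ dθ.

The integrand becomes 20ρ cos(φ), so

    ∭_E (20z) dV = ∫_{0}^{2π} ∫_{0}^{π/6} ∫_{0}^{6} (20ρ cos(φ)) · ρ^2 sin(φ) dρ dφ dθ.

Inner (ρ): 3240sin(2φ).
Middle (φ): 810.
Outer (θ): 1620π.

Therefore the triple integral equals 1620π.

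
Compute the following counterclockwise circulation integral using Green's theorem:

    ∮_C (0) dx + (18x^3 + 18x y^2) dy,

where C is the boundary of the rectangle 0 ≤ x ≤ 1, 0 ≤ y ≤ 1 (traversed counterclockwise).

Green's theorem converts the closed line integral into a double integral over the enclosed region D:

    ∮_C P dx + Q dy = ∬_D (∂Q/∂x - ∂P/∂y) dA.

Here P = 0, Q = 18x^3 + 18x y^2, so

    ∂Q/∂x = 54x^2 + 18y^2,    ∂P/∂y = 0,
    ∂Q/∂x - ∂P/∂y = 54x^2 + 18y^2.

D is the region 0 ≤ x ≤ 1, 0 ≤ y ≤ 1. Evaluating the double integral:

    ∬_D (54x^2 + 18y^2) dA = ∫_0^{1} ∫_0^{1} (54x^2 + 18y^2) dy dx.

Inner (y from 0 to 1): 54x^2 + 6.
Outer (x from 0 to 1): 24.

Therefore ∮_C P dx + Q dy = 24.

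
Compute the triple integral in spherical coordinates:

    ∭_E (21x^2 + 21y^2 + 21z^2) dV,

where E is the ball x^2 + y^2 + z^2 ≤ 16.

In spherical coordinates, x = ρ sin(φ) cos(θ), y = ρ sin(φ) sin(θ), z = ρ cos(φ), and dV = ρ^2 sin(φ) dρ dφ dθ.

The integrand becomes 21ρ^2, so

    ∭_E (21x^2 + 21y^2 + 21z^2) dV = ∫_{0}^{2π} ∫_{0}^{π} ∫_{0}^{4} (21ρ^2) · ρ^2 sin(φ) dρ dφ dθ.

Inner (ρ): 21504sin(φ)/5.
Middle (φ): 43008/5.
Outer (θ): 86016π/5.

Therefore the triple integral equals 86016π/5.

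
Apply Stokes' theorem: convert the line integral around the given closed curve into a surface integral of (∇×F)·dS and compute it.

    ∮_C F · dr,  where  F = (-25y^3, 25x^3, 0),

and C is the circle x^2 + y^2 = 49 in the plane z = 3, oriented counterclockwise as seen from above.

Let S be the flat disk x^2 + y^2 ≤ 49 in the plane z = 3, with upward unit normal n̂ = ẑ. By Stokes' theorem,

    ∮_C F · dr = ∬_S (∇ × F) · n̂ dS = ∬_D (curl F)_z dA,

where D is the disk x^2 + y^2 ≤ 49.

Compute the curl of F = (-25y^3, 25x^3, 0):
    (∇ × F)_x = ∂F_z/∂y - ∂F_y/∂z = 0,
    (∇ × F)_y = ∂F_x/∂z - ∂F_z/∂x = 0,
    (∇ × F)_z = ∂F_y/∂x - ∂F_x/∂y = 75x^2 + 75y^2.

On z = 3, (curl F)_z = 75x^2 + 75y^2.

Convert to polar (x = r cos θ, y = r sin θ, dA = r dr dθ); the integrand becomes 75r^2, so

    ∬_D (curl F)_z dA = ∫_0^{2π} ∫_0^{7} (75r^2) · r dr dθ.

Inner (r from 0 to 7): 180075/4.
Outer (θ from 0 to 2π): 180075π/2.

Therefore ∮_C F · dr = 180075π/2.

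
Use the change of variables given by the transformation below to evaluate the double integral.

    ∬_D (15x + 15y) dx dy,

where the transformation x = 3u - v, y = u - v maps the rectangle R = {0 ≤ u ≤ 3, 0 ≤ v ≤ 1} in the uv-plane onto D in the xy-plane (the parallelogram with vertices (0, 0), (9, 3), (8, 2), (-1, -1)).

Compute the Jacobian determinant of (x, y) with respect to (u, v):

    ∂(x,y)/∂(u,v) = | 3  -1 | = (3)(-1) - (-1)(1) = -2.
                   | 1  -1 |

Its absolute value is |J| = 2 (the area scaling factor).

Substituting x = 3u - v, y = u - v into the integrand,

    15x + 15y → 60u - 30v,

so the integral becomes

    ∬_R (60u - 30v) · |J| du dv = ∫_0^3 ∫_0^1 (120u - 60v) dv du.

Inner (v): 120u - 30.
Outer (u): 450.

Therefore ∬_D (15x + 15y) dx dy = 450.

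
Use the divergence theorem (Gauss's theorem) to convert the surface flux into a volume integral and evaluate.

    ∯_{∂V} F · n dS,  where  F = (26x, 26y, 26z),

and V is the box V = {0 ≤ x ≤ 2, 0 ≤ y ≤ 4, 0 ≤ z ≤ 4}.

By the divergence theorem,

    ∯_{∂V} F · n dS = ∭_V (∇ · F) dV.

Compute the divergence:
    ∇ · F = ∂F_x/∂x + ∂F_y/∂y + ∂F_z/∂z = 26 + 26 + 26 = 78.

V is a rectangular box, so dV = dx dy dz with 0 ≤ x ≤ 2, 0 ≤ y ≤ 4, 0 ≤ z ≤ 4.

Integrate (78) over V as an iterated integral:

    ∭_V (∇·F) dV = ∫_0^{2} ∫_0^{4} ∫_0^{4} (78) dz dy dx.

Inner (z from 0 to 4): 312.
Middle (y from 0 to 4): 1248.
Outer (x from 0 to 2): 2496.

Therefore ∯_{∂V} F · n dS = 2496.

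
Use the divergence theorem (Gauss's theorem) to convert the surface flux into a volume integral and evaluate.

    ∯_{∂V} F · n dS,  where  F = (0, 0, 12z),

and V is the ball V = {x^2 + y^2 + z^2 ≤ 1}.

By the divergence theorem,

    ∯_{∂V} F · n dS = ∭_V (∇ · F) dV.

Compute the divergence:
    ∇ · F = ∂F_x/∂x + ∂F_y/∂y + ∂F_z/∂z = 0 + 0 + 12 = 12.

In spherical coordinates, x = ρ sin(φ) cos(θ), y = ρ sin(φ) sin(θ), z = ρ cos(φ), dV = ρ^2 sin(φ) dρ dφ dθ, with 0 ≤ ρ ≤ 1, 0 ≤ φ ≤ π, 0 ≤ θ ≤ 2π.

The integrand, after substitution and multiplying by the volume element, becomes (12) · ρ^2 sin(φ), so

    ∭_V (∇·F) dV = ∫_0^{2π} ∫_0^{π} ∫_0^{1} (12) · ρ^2 sin(φ) dρ dφ dθ.

Inner (ρ from 0 to 1): 4sin(φ).
Middle (φ from 0 to π): 8.
Outer (θ from 0 to 2π): 16π.

Therefore ∯_{∂V} F · n dS = 16π.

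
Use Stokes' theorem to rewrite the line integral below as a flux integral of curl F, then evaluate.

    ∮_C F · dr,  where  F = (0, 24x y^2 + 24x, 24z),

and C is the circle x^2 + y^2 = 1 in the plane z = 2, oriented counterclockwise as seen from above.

Let S be the flat disk x^2 + y^2 ≤ 1 in the plane z = 2, with upward unit normal n̂ = ẑ. By Stokes' theorem,

    ∮_C F · dr = ∬_S (∇ × F) · n̂ dS = ∬_D (curl F)_z dA,

where D is the disk x^2 + y^2 ≤ 1.

Compute the curl of F = (0, 24x y^2 + 24x, 24z):
    (∇ × F)_x = ∂F_z/∂y - ∂F_y/∂z = 0,
    (∇ × F)_y = ∂F_x/∂z - ∂F_z/∂x = 0,
    (∇ × F)_z = ∂F_y/∂x - ∂F_x/∂y = 24y^2 + 24.

On z = 2, (curl F)_z = 24y^2 + 24.

Convert to polar (x = r cos θ, y = r sin θ, dA = r dr dθ); the integrand becomes 24r^2sin(θ)^2 + 24, so

    ∬_D (curl F)_z dA = ∫_0^{2π} ∫_0^{1} (24r^2sin(θ)^2 + 24) · r dr dθ.

Inner (r from 0 to 1): 6sin(θ)^2 + 12.
Outer (θ from 0 to 2π): 30π.

Therefore ∮_C F · dr = 30π.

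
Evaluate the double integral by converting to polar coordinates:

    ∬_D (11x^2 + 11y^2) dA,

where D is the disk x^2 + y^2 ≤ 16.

The region D is 0 ≤ r ≤ 4, 0 ≤ θ ≤ 2π in polar coordinates, where x = r cos(θ), y = r sin(θ), and dA = r dr dθ.

Under the substitution, the integrand becomes 11r^2, so

    ∬_D (11x^2 + 11y^2) dA = ∫_{0}^{2π} ∫_{0}^{4} (11r^2) · r dr dθ.

Inner integral (in r): ∫_{0}^{4} (11r^2) · r dr = 704.

Outer integral (in θ): ∫_{0}^{2π} (704) dθ = 1408π.

Therefore ∬_D (11x^2 + 11y^2) dA = 1408π.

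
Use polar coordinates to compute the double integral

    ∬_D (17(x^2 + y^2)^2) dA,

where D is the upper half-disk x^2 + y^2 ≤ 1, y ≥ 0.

The region D is 0 ≤ r ≤ 1, 0 ≤ θ ≤ π in polar coordinates, where x = r cos(θ), y = r sin(θ), and dA = r dr dθ.

Under the substitution, the integrand becomes 17r^4, so

    ∬_D (17(x^2 + y^2)^2) dA = ∫_{0}^{π} ∫_{0}^{1} (17r^4) · r dr dθ.

Inner integral (in r): ∫_{0}^{1} (17r^4) · r dr = 17/6.

Outer integral (in θ): ∫_{0}^{π} (17/6) dθ = 17π/6.

Therefore ∬_D (17(x^2 + y^2)^2) dA = 17π/6.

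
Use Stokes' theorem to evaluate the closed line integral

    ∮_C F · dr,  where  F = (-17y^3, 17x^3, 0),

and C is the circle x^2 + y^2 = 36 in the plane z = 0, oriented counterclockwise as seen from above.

Let S be the flat disk x^2 + y^2 ≤ 36 in the plane z = 0, with upward unit normal n̂ = ẑ. By Stokes' theorem,

    ∮_C F · dr = ∬_S (∇ × F) · n̂ dS = ∬_D (curl F)_z dA,

where D is the disk x^2 + y^2 ≤ 36.

Compute the curl of F = (-17y^3, 17x^3, 0):
    (∇ × F)_x = ∂F_z/∂y - ∂F_y/∂z = 0,
    (∇ × F)_y = ∂F_x/∂z - ∂F_z/∂x = 0,
    (∇ × F)_z = ∂F_y/∂x - ∂F_x/∂y = 51x^2 + 51y^2.

On z = 0, (curl F)_z = 51x^2 + 51y^2.

Convert to polar (x = r cos θ, y = r sin θ, dA = r dr dθ); the integrand becomes 51r^2, so

    ∬_D (curl F)_z dA = ∫_0^{2π} ∫_0^{6} (51r^2) · r dr dθ.

Inner (r from 0 to 6): 16524.
Outer (θ from 0 to 2π): 33048π.

Therefore ∮_C F · dr = 33048π.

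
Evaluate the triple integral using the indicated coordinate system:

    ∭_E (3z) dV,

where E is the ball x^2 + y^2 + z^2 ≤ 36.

In spherical coordinates, x = ρ sin(φ) cos(θ), y = ρ sin(φ) sin(θ), z = ρ cos(φ), and dV = ρ^2 sin(φ) dρ dφ dθ.

The integrand becomes 3ρ cos(φ), so

    ∭_E (3z) dV = ∫_{0}^{2π} ∫_{0}^{π} ∫_{0}^{6} (3ρ cos(φ)) · ρ^2 sin(φ) dρ dφ dθ.

Inner (ρ): 486sin(2φ).
Middle (φ): 0.
Outer (θ): 0.

Therefore the triple integral equals 0.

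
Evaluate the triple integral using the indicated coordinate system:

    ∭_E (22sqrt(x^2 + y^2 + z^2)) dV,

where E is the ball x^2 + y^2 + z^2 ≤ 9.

In spherical coordinates, x = ρ sin(φ) cos(θ), y = ρ sin(φ) sin(θ), z = ρ cos(φ), and dV = ρ^2 sin(φ) dρ dφ dθ.

The integrand becomes 22ρ, so

    ∭_E (22sqrt(x^2 + y^2 + z^2)) dV = ∫_{0}^{2π} ∫_{0}^{π} ∫_{0}^{3} (22ρ) · ρ^2 sin(φ) dρ dφ dθ.

Inner (ρ): 891sin(φ)/2.
Middle (φ): 891.
Outer (θ): 1782π.

Therefore the triple integral equals 1782π.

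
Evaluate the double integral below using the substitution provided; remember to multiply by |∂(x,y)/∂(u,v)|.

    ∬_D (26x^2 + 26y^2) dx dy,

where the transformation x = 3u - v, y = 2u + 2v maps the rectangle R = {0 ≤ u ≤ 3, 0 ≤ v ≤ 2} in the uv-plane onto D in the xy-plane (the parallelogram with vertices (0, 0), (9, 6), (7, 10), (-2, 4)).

Compute the Jacobian determinant of (x, y) with respect to (u, v):

    ∂(x,y)/∂(u,v) = | 3  -1 | = (3)(2) - (-1)(2) = 8.
                   | 2  2 |

Its absolute value is |J| = 8 (the area scaling factor).

Substituting x = 3u - v, y = 2u + 2v into the integrand,

    26x^2 + 26y^2 → 338u^2 + 52u v + 130v^2,

so the integral becomes

    ∬_R (338u^2 + 52u v + 130v^2) · |J| du dv = ∫_0^3 ∫_0^2 (2704u^2 + 416u v + 1040v^2) dv du.

Inner (v): 5408u^2 + 832u + 8320/3.
Outer (u): 60736.

Therefore ∬_D (26x^2 + 26y^2) dx dy = 60736.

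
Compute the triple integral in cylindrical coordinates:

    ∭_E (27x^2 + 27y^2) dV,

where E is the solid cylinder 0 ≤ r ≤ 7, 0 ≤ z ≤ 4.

In cylindrical coordinates, x = r cos(θ), y = r sin(θ), z = z, and dV = r dr dθ dz.

The integrand becomes 27r^2, so

    ∭_E (27x^2 + 27y^2) dV = ∫_{0}^{2π} ∫_{0}^{7} ∫_{0}^{4} (27r^2) · r dz dr dθ.

Inner (z): 108r^3.
Middle (r from 0 to 7): 64827.
Outer (θ): 129654π.

Therefore the triple integral equals 129654π.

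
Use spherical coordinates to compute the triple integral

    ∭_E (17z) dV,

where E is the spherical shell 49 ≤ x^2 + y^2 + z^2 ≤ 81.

In spherical coordinates, x = ρ sin(φ) cos(θ), y = ρ sin(φ) sin(θ), z = ρ cos(φ), and dV = ρ^2 sin(φ) dρ dφ dθ.

The integrand becomes 17ρ cos(φ), so

    ∭_E (17z) dV = ∫_{0}^{2π} ∫_{0}^{π} ∫_{7}^{9} (17ρ cos(φ)) · ρ^2 sin(φ) dρ dφ dθ.

Inner (ρ): 8840sin(2φ).
Middle (φ): 0.
Outer (θ): 0.

Therefore the triple integral equals 0.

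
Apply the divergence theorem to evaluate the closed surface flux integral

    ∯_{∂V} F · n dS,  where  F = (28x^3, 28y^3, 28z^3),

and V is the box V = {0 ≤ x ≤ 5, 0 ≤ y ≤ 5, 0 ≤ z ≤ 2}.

By the divergence theorem,

    ∯_{∂V} F · n dS = ∭_V (∇ · F) dV.

Compute the divergence:
    ∇ · F = ∂F_x/∂x + ∂F_y/∂y + ∂F_z/∂z = 84x^2 + 84y^2 + 84z^2.

V is a rectangular box, so dV = dx dy dz with 0 ≤ x ≤ 5, 0 ≤ y ≤ 5, 0 ≤ z ≤ 2.

Integrate (84x^2 + 84y^2 + 84z^2) over V as an iterated integral:

    ∭_V (∇·F) dV = ∫_0^{5} ∫_0^{5} ∫_0^{2} (84x^2 + 84y^2 + 84z^2) dz dy dx.

Inner (z from 0 to 2): 168x^2 + 168y^2 + 224.
Middle (y from 0 to 5): 840x^2 + 8120.
Outer (x from 0 to 5): 75600.

Therefore ∯_{∂V} F · n dS = 75600.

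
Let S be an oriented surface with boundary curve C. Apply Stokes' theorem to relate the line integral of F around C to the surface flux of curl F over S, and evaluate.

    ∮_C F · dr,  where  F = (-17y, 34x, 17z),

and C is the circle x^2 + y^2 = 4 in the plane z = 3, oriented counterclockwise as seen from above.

Let S be the flat disk x^2 + y^2 ≤ 4 in the plane z = 3, with upward unit normal n̂ = ẑ. By Stokes' theorem,

    ∮_C F · dr = ∬_S (∇ × F) · n̂ dS = ∬_D (curl F)_z dA,

where D is the disk x^2 + y^2 ≤ 4.

Compute the curl of F = (-17y, 34x, 17z):
    (∇ × F)_x = ∂F_z/∂y - ∂F_y/∂z = 0,
    (∇ × F)_y = ∂F_x/∂z - ∂F_z/∂x = 0,
    (∇ × F)_z = ∂F_y/∂x - ∂F_x/∂y = 51.

On z = 3, (curl F)_z = 51.

Convert to polar (x = r cos θ, y = r sin θ, dA = r dr dθ); the integrand becomes 51, so

    ∬_D (curl F)_z dA = ∫_0^{2π} ∫_0^{2} (51) · r dr dθ.

Inner (r from 0 to 2): 102.
Outer (θ from 0 to 2π): 204π.

Therefore ∮_C F · dr = 204π.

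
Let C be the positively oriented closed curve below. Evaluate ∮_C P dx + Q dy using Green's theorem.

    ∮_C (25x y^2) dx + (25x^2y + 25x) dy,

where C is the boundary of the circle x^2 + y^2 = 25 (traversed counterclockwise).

Green's theorem converts the closed line integral into a double integral over the enclosed region D:

    ∮_C P dx + Q dy = ∬_D (∂Q/∂x - ∂P/∂y) dA.

Here P = 25x y^2, Q = 25x^2y + 25x, so

    ∂Q/∂x = 50x y + 25,    ∂P/∂y = 50x y,
    ∂Q/∂x - ∂P/∂y = 25.

D is the region x^2 + y^2 ≤ 25. Evaluating the double integral:

In polar coordinates (x = r cos θ, y = r sin θ, dA = r dr dθ) the integrand becomes 25, so

    ∬_D (25) dA = ∫_0^{2π} ∫_0^{5} (25) · r dr dθ.

Inner (r from 0 to 5): 625/2.
Outer (θ from 0 to 2π): 625π.

Therefore ∮_C P dx + Q dy = 625π.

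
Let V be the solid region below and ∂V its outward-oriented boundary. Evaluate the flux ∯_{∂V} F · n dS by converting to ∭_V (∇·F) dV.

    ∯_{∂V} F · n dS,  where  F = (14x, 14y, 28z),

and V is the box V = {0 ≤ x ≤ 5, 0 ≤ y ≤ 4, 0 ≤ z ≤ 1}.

By the divergence theorem,

    ∯_{∂V} F · n dS = ∭_V (∇ · F) dV.

Compute the divergence:
    ∇ · F = ∂F_x/∂x + ∂F_y/∂y + ∂F_z/∂z = 14 + 14 + 28 = 56.

V is a rectangular box, so dV = dx dy dz with 0 ≤ x ≤ 5, 0 ≤ y ≤ 4, 0 ≤ z ≤ 1.

Integrate (56) over V as an iterated integral:

    ∭_V (∇·F) dV = ∫_0^{5} ∫_0^{4} ∫_0^{1} (56) dz dy dx.

Inner (z from 0 to 1): 56.
Middle (y from 0 to 4): 224.
Outer (x from 0 to 5): 1120.

Therefore ∯_{∂V} F · n dS = 1120.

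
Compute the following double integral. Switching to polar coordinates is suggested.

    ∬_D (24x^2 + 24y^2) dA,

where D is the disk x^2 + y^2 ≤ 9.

The region D is 0 ≤ r ≤ 3, 0 ≤ θ ≤ 2π in polar coordinates, where x = r cos(θ), y = r sin(θ), and dA = r dr dθ.

Under the substitution, the integrand becomes 24r^2, so

    ∬_D (24x^2 + 24y^2) dA = ∫_{0}^{2π} ∫_{0}^{3} (24r^2) · r dr dθ.

Inner integral (in r): ∫_{0}^{3} (24r^2) · r dr = 486.

Outer integral (in θ): ∫_{0}^{2π} (486) dθ = 972π.

Therefore ∬_D (24x^2 + 24y^2) dA = 972π.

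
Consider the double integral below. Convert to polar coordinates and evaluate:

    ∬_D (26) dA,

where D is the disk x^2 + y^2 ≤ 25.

The region D is 0 ≤ r ≤ 5, 0 ≤ θ ≤ 2π in polar coordinates, where x = r cos(θ), y = r sin(θ), and dA = r dr dθ.

Under the substitution, the integrand becomes 26, so

    ∬_D (26) dA = ∫_{0}^{2π} ∫_{0}^{5} (26) · r dr dθ.

Inner integral (in r): ∫_{0}^{5} (26) · r dr = 325.

Outer integral (in θ): ∫_{0}^{2π} (325) dθ = 650π.

Therefore ∬_D (26) dA = 650π.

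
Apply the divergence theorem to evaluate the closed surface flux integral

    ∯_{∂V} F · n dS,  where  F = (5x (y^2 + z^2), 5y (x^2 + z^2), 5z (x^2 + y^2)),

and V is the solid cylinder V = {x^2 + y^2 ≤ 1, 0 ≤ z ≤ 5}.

By the divergence theorem,

    ∯_{∂V} F · n dS = ∭_V (∇ · F) dV.

Compute the divergence:
    ∇ · F = ∂F_x/∂x + ∂F_y/∂y + ∂F_z/∂z = 5y^2 + 5z^2 + 5x^2 + 5z^2 + 5x^2 + 5y^2 = 10x^2 + 10y^2 + 10z^2.

In cylindrical coordinates, x = r cos(θ), y = r sin(θ), z = z, dV = r dr dθ dz, with 0 ≤ r ≤ 1, 0 ≤ θ ≤ 2π, 0 ≤ z ≤ 5.

The integrand, after substitution and multiplying by the volume element, becomes (10r^2 + 10z^2) · r, so

    ∭_V (∇·F) dV = ∫_0^{2π} ∫_0^{1} ∫_0^{5} (10r^2 + 10z^2) · r dz dr dθ.

Inner (z from 0 to 5): 50r (r^2 + 25/3).
Middle (r from 0 to 1): 1325/6.
Outer (θ from 0 to 2π): 1325π/3.

Therefore ∯_{∂V} F · n dS = 1325π/3.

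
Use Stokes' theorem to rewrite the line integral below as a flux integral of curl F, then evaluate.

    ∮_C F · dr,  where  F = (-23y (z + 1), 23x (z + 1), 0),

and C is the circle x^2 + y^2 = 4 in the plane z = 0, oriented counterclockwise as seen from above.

Let S be the flat disk x^2 + y^2 ≤ 4 in the plane z = 0, with upward unit normal n̂ = ẑ. By Stokes' theorem,

    ∮_C F · dr = ∬_S (∇ × F) · n̂ dS = ∬_D (curl F)_z dA,

where D is the disk x^2 + y^2 ≤ 4.

Compute the curl of F = (-23y (z + 1), 23x (z + 1), 0):
    (∇ × F)_x = ∂F_z/∂y - ∂F_y/∂z = -23x,
    (∇ × F)_y = ∂F_x/∂z - ∂F_z/∂x = -23y,
    (∇ × F)_z = ∂F_y/∂x - ∂F_x/∂y = 46z + 46.

On z = 0, (curl F)_z = 46.

Convert to polar (x = r cos θ, y = r sin θ, dA = r dr dθ); the integrand becomes 46, so

    ∬_D (curl F)_z dA = ∫_0^{2π} ∫_0^{2} (46) · r dr dθ.

Inner (r from 0 to 2): 92.
Outer (θ from 0 to 2π): 184π.

Therefore ∮_C F · dr = 184π.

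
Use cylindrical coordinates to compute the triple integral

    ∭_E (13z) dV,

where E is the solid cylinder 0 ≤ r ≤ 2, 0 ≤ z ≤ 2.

In cylindrical coordinates, x = r cos(θ), y = r sin(θ), z = z, and dV = r dr dθ dz.

The integrand becomes 13z, so

    ∭_E (13z) dV = ∫_{0}^{2π} ∫_{0}^{2} ∫_{0}^{2} (13z) · r dz dr dθ.

Inner (z): 26r.
Middle (r from 0 to 2): 52.
Outer (θ): 104π.

Therefore the triple integral equals 104π.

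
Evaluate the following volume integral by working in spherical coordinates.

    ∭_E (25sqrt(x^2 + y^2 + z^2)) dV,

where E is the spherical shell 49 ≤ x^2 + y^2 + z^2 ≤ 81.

In spherical coordinates, x = ρ sin(φ) cos(θ), y = ρ sin(φ) sin(θ), z = ρ cos(φ), and dV = ρ^2 sin(φ) dρ dφ dθ.

The integrand becomes 25ρ, so

    ∭_E (25sqrt(x^2 + y^2 + z^2)) dV = ∫_{0}^{2π} ∫_{0}^{π} ∫_{7}^{9} (25ρ) · ρ^2 sin(φ) dρ dφ dθ.

Inner (ρ): 26000sin(φ).
Middle (φ): 52000.
Outer (θ): 104000π.

Therefore the triple integral equals 104000π.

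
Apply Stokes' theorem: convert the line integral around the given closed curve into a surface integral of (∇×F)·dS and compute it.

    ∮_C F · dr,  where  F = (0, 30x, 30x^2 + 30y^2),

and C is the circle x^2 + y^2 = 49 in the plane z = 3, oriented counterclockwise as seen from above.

Let S be the flat disk x^2 + y^2 ≤ 49 in the plane z = 3, with upward unit normal n̂ = ẑ. By Stokes' theorem,

    ∮_C F · dr = ∬_S (∇ × F) · n̂ dS = ∬_D (curl F)_z dA,

where D is the disk x^2 + y^2 ≤ 49.

Compute the curl of F = (0, 30x, 30x^2 + 30y^2):
    (∇ × F)_x = ∂F_z/∂y - ∂F_y/∂z = 60y,
    (∇ × F)_y = ∂F_x/∂z - ∂F_z/∂x = -60x,
    (∇ × F)_z = ∂F_y/∂x - ∂F_x/∂y = 30.

On z = 3, (curl F)_z = 30.

Convert to polar (x = r cos θ, y = r sin θ, dA = r dr dθ); the integrand becomes 30, so

    ∬_D (curl F)_z dA = ∫_0^{2π} ∫_0^{7} (30) · r dr dθ.

Inner (r from 0 to 7): 735.
Outer (θ from 0 to 2π): 1470π.

Therefore ∮_C F · dr = 1470π.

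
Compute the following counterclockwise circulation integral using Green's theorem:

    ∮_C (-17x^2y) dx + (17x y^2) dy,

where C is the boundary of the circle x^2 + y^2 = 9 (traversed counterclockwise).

Green's theorem converts the closed line integral into a double integral over the enclosed region D:

    ∮_C P dx + Q dy = ∬_D (∂Q/∂x - ∂P/∂y) dA.

Here P = -17x^2y, Q = 17x y^2, so

    ∂Q/∂x = 17y^2,    ∂P/∂y = -17x^2,
    ∂Q/∂x - ∂P/∂y = 17x^2 + 17y^2.

D is the region x^2 + y^2 ≤ 9. Evaluating the double integral:

In polar coordinates (x = r cos θ, y = r sin θ, dA = r dr dθ) the integrand becomes 17r^2, so

    ∬_D (17x^2 + 17y^2) dA = ∫_0^{2π} ∫_0^{3} (17r^2) · r dr dθ.

Inner (r from 0 to 3): 1377/4.
Outer (θ from 0 to 2π): 1377π/2.

Therefore ∮_C P dx + Q dy = 1377π/2.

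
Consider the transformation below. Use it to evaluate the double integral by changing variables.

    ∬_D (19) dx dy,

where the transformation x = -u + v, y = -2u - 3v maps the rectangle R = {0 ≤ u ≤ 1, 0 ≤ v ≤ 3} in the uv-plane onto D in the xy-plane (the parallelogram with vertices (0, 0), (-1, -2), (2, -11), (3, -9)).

Compute the Jacobian determinant of (x, y) with respect to (u, v):

    ∂(x,y)/∂(u,v) = | -1  1 | = (-1)(-3) - (1)(-2) = 5.
                   | -2  -3 |

Its absolute value is |J| = 5 (the area scaling factor).

Substituting x = -u + v, y = -2u - 3v into the integrand,

    19 → 19,

so the integral becomes

    ∬_R (19) · |J| du dv = ∫_0^1 ∫_0^3 (95) dv du.

Inner (v): 285.
Outer (u): 285.

Therefore ∬_D (19) dx dy = 285.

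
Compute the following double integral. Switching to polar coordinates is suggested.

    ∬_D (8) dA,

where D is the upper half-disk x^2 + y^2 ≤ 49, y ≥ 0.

The region D is 0 ≤ r ≤ 7, 0 ≤ θ ≤ π in polar coordinates, where x = r cos(θ), y = r sin(θ), and dA = r dr dθ.

Under the substitution, the integrand becomes 8, so

    ∬_D (8) dA = ∫_{0}^{π} ∫_{0}^{7} (8) · r dr dθ.

Inner integral (in r): ∫_{0}^{7} (8) · r dr = 196.

Outer integral (in θ): ∫_{0}^{π} (196) dθ = 196π.

Therefore ∬_D (8) dA = 196π.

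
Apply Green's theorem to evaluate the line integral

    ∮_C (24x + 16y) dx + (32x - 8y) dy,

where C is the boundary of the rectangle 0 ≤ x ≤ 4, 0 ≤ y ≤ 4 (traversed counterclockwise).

Green's theorem converts the closed line integral into a double integral over the enclosed region D:

    ∮_C P dx + Q dy = ∬_D (∂Q/∂x - ∂P/∂y) dA.

Here P = 24x + 16y, Q = 32x - 8y, so

    ∂Q/∂x = 32,    ∂P/∂y = 16,
    ∂Q/∂x - ∂P/∂y = 16.

D is the region 0 ≤ x ≤ 4, 0 ≤ y ≤ 4. Evaluating the double integral:

    ∬_D (16) dA = ∫_0^{4} ∫_0^{4} (16) dy dx.

Inner (y from 0 to 4): 64.
Outer (x from 0 to 4): 256.

Therefore ∮_C P dx + Q dy = 256.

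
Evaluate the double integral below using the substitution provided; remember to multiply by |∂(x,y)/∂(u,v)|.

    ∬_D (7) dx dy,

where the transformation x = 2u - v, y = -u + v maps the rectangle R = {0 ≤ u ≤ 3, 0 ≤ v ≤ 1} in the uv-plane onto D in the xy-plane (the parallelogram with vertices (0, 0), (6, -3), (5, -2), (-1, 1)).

Compute the Jacobian determinant of (x, y) with respect to (u, v):

    ∂(x,y)/∂(u,v) = | 2  -1 | = (2)(1) - (-1)(-1) = 1.
                   | -1  1 |

Its absolute value is |J| = 1 (the area scaling factor).

Substituting x = 2u - v, y = -u + v into the integrand,

    7 → 7,

so the integral becomes

    ∬_R (7) · |J| du dv = ∫_0^3 ∫_0^1 (7) dv du.

Inner (v): 7.
Outer (u): 21.

Therefore ∬_D (7) dx dy = 21.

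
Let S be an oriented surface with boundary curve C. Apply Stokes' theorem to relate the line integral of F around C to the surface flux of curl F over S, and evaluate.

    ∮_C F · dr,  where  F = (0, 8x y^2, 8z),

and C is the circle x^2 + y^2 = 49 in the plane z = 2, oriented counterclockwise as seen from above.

Let S be the flat disk x^2 + y^2 ≤ 49 in the plane z = 2, with upward unit normal n̂ = ẑ. By Stokes' theorem,

    ∮_C F · dr = ∬_S (∇ × F) · n̂ dS = ∬_D (curl F)_z dA,

where D is the disk x^2 + y^2 ≤ 49.

Compute the curl of F = (0, 8x y^2, 8z):
    (∇ × F)_x = ∂F_z/∂y - ∂F_y/∂z = 0,
    (∇ × F)_y = ∂F_x/∂z - ∂F_z/∂x = 0,
    (∇ × F)_z = ∂F_y/∂x - ∂F_x/∂y = 8y^2.

On z = 2, (curl F)_z = 8y^2.

Convert to polar (x = r cos θ, y = r sin θ, dA = r dr dθ); the integrand becomes 8r^2sin(θ)^2, so

    ∬_D (curl F)_z dA = ∫_0^{2π} ∫_0^{7} (8r^2sin(θ)^2) · r dr dθ.

Inner (r from 0 to 7): 4802sin(θ)^2.
Outer (θ from 0 to 2π): 4802π.

Therefore ∮_C F · dr = 4802π.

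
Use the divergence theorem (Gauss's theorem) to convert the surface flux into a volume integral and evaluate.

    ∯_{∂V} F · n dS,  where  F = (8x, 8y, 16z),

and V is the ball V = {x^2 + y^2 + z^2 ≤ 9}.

By the divergence theorem,

    ∯_{∂V} F · n dS = ∭_V (∇ · F) dV.

Compute the divergence:
    ∇ · F = ∂F_x/∂x + ∂F_y/∂y + ∂F_z/∂z = 8 + 8 + 16 = 32.

In spherical coordinates, x = ρ sin(φ) cos(θ), y = ρ sin(φ) sin(θ), z = ρ cos(φ), dV = ρ^2 sin(φ) dρ dφ dθ, with 0 ≤ ρ ≤ 3, 0 ≤ φ ≤ π, 0 ≤ θ ≤ 2π.

The integrand, after substitution and multiplying by the volume element, becomes (32) · ρ^2 sin(φ), so

    ∭_V (∇·F) dV = ∫_0^{2π} ∫_0^{π} ∫_0^{3} (32) · ρ^2 sin(φ) dρ dφ dθ.

Inner (ρ from 0 to 3): 288sin(φ).
Middle (φ from 0 to π): 576.
Outer (θ from 0 to 2π): 1152π.

Therefore ∯_{∂V} F · n dS = 1152π.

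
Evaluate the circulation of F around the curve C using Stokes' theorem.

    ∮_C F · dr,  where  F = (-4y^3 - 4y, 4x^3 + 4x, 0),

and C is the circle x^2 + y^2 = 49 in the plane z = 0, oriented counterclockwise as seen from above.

Let S be the flat disk x^2 + y^2 ≤ 49 in the plane z = 0, with upward unit normal n̂ = ẑ. By Stokes' theorem,

    ∮_C F · dr = ∬_S (∇ × F) · n̂ dS = ∬_D (curl F)_z dA,

where D is the disk x^2 + y^2 ≤ 49.

Compute the curl of F = (-4y^3 - 4y, 4x^3 + 4x, 0):
    (∇ × F)_x = ∂F_z/∂y - ∂F_y/∂z = 0,
    (∇ × F)_y = ∂F_x/∂z - ∂F_z/∂x = 0,
    (∇ × F)_z = ∂F_y/∂x - ∂F_x/∂y = 12x^2 + 12y^2 + 8.

On z = 0, (curl F)_z = 12x^2 + 12y^2 + 8.

Convert to polar (x = r cos θ, y = r sin θ, dA = r dr dθ); the integrand becomes 12r^2 + 8, so

    ∬_D (curl F)_z dA = ∫_0^{2π} ∫_0^{7} (12r^2 + 8) · r dr dθ.

Inner (r from 0 to 7): 7399.
Outer (θ from 0 to 2π): 14798π.

Therefore ∮_C F · dr = 14798π.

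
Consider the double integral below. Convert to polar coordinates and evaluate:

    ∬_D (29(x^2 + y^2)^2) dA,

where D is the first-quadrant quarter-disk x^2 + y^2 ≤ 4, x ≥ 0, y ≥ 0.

The region D is 0 ≤ r ≤ 2, 0 ≤ θ ≤ π/2 in polar coordinates, where x = r cos(θ), y = r sin(θ), and dA = r dr dθ.

Under the substitution, the integrand becomes 29r^4, so

    ∬_D (29(x^2 + y^2)^2) dA = ∫_{0}^{π/2} ∫_{0}^{2} (29r^4) · r dr dθ.

Inner integral (in r): ∫_{0}^{2} (29r^4) · r dr = 928/3.

Outer integral (in θ): ∫_{0}^{π/2} (928/3) dθ = 464π/3.

Therefore ∬_D (29(x^2 + y^2)^2) dA = 464π/3.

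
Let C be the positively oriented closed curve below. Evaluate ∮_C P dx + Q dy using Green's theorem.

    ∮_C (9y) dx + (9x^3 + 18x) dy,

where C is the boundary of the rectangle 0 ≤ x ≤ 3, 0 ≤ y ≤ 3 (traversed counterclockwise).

Green's theorem converts the closed line integral into a double integral over the enclosed region D:

    ∮_C P dx + Q dy = ∬_D (∂Q/∂x - ∂P/∂y) dA.

Here P = 9y, Q = 9x^3 + 18x, so

    ∂Q/∂x = 27x^2 + 18,    ∂P/∂y = 9,
    ∂Q/∂x - ∂P/∂y = 27x^2 + 9.

D is the region 0 ≤ x ≤ 3, 0 ≤ y ≤ 3. Evaluating the double integral:

    ∬_D (27x^2 + 9) dA = ∫_0^{3} ∫_0^{3} (27x^2 + 9) dy dx.

Inner (y from 0 to 3): 81x^2 + 27.
Outer (x from 0 to 3): 810.

Therefore ∮_C P dx + Q dy = 810.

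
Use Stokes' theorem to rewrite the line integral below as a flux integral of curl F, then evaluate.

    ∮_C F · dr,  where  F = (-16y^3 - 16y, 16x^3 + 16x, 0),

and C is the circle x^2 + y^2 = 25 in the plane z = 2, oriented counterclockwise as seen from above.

Let S be the flat disk x^2 + y^2 ≤ 25 in the plane z = 2, with upward unit normal n̂ = ẑ. By Stokes' theorem,

    ∮_C F · dr = ∬_S (∇ × F) · n̂ dS = ∬_D (curl F)_z dA,

where D is the disk x^2 + y^2 ≤ 25.

Compute the curl of F = (-16y^3 - 16y, 16x^3 + 16x, 0):
    (∇ × F)_x = ∂F_z/∂y - ∂F_y/∂z = 0,
    (∇ × F)_y = ∂F_x/∂z - ∂F_z/∂x = 0,
    (∇ × F)_z = ∂F_y/∂x - ∂F_x/∂y = 48x^2 + 48y^2 + 32.

On z = 2, (curl F)_z = 48x^2 + 48y^2 + 32.

Convert to polar (x = r cos θ, y = r sin θ, dA = r dr dθ); the integrand becomes 48r^2 + 32, so

    ∬_D (curl F)_z dA = ∫_0^{2π} ∫_0^{5} (48r^2 + 32) · r dr dθ.

Inner (r from 0 to 5): 7900.
Outer (θ from 0 to 2π): 15800π.

Therefore ∮_C F · dr = 15800π.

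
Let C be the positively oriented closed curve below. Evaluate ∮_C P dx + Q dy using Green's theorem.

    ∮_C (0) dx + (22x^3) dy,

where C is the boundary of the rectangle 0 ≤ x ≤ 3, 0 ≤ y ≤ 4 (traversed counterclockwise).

Green's theorem converts the closed line integral into a double integral over the enclosed region D:

    ∮_C P dx + Q dy = ∬_D (∂Q/∂x - ∂P/∂y) dA.

Here P = 0, Q = 22x^3, so

    ∂Q/∂x = 66x^2,    ∂P/∂y = 0,
    ∂Q/∂x - ∂P/∂y = 66x^2.

D is the region 0 ≤ x ≤ 3, 0 ≤ y ≤ 4. Evaluating the double integral:

    ∬_D (66x^2) dA = ∫_0^{3} ∫_0^{4} (66x^2) dy dx.

Inner (y from 0 to 4): 264x^2.
Outer (x from 0 to 3): 2376.

Therefore ∮_C P dx + Q dy = 2376.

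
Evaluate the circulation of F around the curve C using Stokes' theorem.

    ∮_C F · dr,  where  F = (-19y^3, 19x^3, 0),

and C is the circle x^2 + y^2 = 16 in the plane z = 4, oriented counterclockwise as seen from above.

Let S be the flat disk x^2 + y^2 ≤ 16 in the plane z = 4, with upward unit normal n̂ = ẑ. By Stokes' theorem,

    ∮_C F · dr = ∬_S (∇ × F) · n̂ dS = ∬_D (curl F)_z dA,

where D is the disk x^2 + y^2 ≤ 16.

Compute the curl of F = (-19y^3, 19x^3, 0):
    (∇ × F)_x = ∂F_z/∂y - ∂F_y/∂z = 0,
    (∇ × F)_y = ∂F_x/∂z - ∂F_z/∂x = 0,
    (∇ × F)_z = ∂F_y/∂x - ∂F_x/∂y = 57x^2 + 57y^2.

On z = 4, (curl F)_z = 57x^2 + 57y^2.

Convert to polar (x = r cos θ, y = r sin θ, dA = r dr dθ); the integrand becomes 57r^2, so

    ∬_D (curl F)_z dA = ∫_0^{2π} ∫_0^{4} (57r^2) · r dr dθ.

Inner (r from 0 to 4): 3648.
Outer (θ from 0 to 2π): 7296π.

Therefore ∮_C F · dr = 7296π.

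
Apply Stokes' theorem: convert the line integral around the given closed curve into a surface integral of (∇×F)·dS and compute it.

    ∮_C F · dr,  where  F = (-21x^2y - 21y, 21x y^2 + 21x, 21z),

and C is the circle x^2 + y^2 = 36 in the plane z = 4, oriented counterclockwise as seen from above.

Let S be the flat disk x^2 + y^2 ≤ 36 in the plane z = 4, with upward unit normal n̂ = ẑ. By Stokes' theorem,

    ∮_C F · dr = ∬_S (∇ × F) · n̂ dS = ∬_D (curl F)_z dA,

where D is the disk x^2 + y^2 ≤ 36.

Compute the curl of F = (-21x^2y - 21y, 21x y^2 + 21x, 21z):
    (∇ × F)_x = ∂F_z/∂y - ∂F_y/∂z = 0,
    (∇ × F)_y = ∂F_x/∂z - ∂F_z/∂x = 0,
    (∇ × F)_z = ∂F_y/∂x - ∂F_x/∂y = 21x^2 + 21y^2 + 42.

On z = 4, (curl F)_z = 21x^2 + 21y^2 + 42.

Convert to polar (x = r cos θ, y = r sin θ, dA = r dr dθ); the integrand becomes 21r^2 + 42, so

    ∬_D (curl F)_z dA = ∫_0^{2π} ∫_0^{6} (21r^2 + 42) · r dr dθ.

Inner (r from 0 to 6): 7560.
Outer (θ from 0 to 2π): 15120π.

Therefore ∮_C F · dr = 15120π.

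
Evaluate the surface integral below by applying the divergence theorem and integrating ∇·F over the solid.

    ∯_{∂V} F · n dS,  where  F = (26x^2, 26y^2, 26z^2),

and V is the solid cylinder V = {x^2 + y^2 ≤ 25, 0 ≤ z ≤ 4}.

By the divergence theorem,

    ∯_{∂V} F · n dS = ∭_V (∇ · F) dV.

Compute the divergence:
    ∇ · F = ∂F_x/∂x + ∂F_y/∂y + ∂F_z/∂z = 52x + 52y + 52z.

In cylindrical coordinates, x = r cos(θ), y = r sin(θ), z = z, dV = r dr dθ dz, with 0 ≤ r ≤ 5, 0 ≤ θ ≤ 2π, 0 ≤ z ≤ 4.

The integrand, after substitution and multiplying by the volume element, becomes (52sqrt(2)r sin(θ + π/4) + 52z) · r, so

    ∭_V (∇·F) dV = ∫_0^{2π} ∫_0^{5} ∫_0^{4} (52sqrt(2)r sin(θ + π/4) + 52z) · r dz dr dθ.

Inner (z from 0 to 4): 208r (sqrt(2)r sin(θ + π/4) + 2).
Middle (r from 0 to 5): 26000sqrt(2)sin(θ + π/4)/3 + 5200.
Outer (θ from 0 to 2π): 10400π.

Therefore ∯_{∂V} F · n dS = 10400π.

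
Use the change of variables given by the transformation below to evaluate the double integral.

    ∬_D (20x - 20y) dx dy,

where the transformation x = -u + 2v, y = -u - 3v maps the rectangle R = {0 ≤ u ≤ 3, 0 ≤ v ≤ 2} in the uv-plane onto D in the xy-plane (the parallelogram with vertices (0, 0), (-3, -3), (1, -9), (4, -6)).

Compute the Jacobian determinant of (x, y) with respect to (u, v):

    ∂(x,y)/∂(u,v) = | -1  2 | = (-1)(-3) - (2)(-1) = 5.
                   | -1  -3 |

Its absolute value is |J| = 5 (the area scaling factor).

Substituting x = -u + 2v, y = -u - 3v into the integrand,

    20x - 20y → 100v,

so the integral becomes

    ∬_R (100v) · |J| du dv = ∫_0^3 ∫_0^2 (500v) dv du.

Inner (v): 1000.
Outer (u): 3000.

Therefore ∬_D (20x - 20y) dx dy = 3000.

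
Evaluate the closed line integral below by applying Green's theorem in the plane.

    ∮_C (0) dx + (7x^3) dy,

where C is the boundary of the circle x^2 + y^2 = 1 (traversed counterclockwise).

Green's theorem converts the closed line integral into a double integral over the enclosed region D:

    ∮_C P dx + Q dy = ∬_D (∂Q/∂x - ∂P/∂y) dA.

Here P = 0, Q = 7x^3, so

    ∂Q/∂x = 21x^2,    ∂P/∂y = 0,
    ∂Q/∂x - ∂P/∂y = 21x^2.

D is the region x^2 + y^2 ≤ 1. Evaluating the double integral:

In polar coordinates (x = r cos θ, y = r sin θ, dA = r dr dθ) the integrand becomes 21r^2cos(θ)^2, so

    ∬_D (21x^2) dA = ∫_0^{2π} ∫_0^{1} (21r^2cos(θ)^2) · r dr dθ.

Inner (r from 0 to 1): 21cos(θ)^2/4.
Outer (θ from 0 to 2π): 21π/4.

Therefore ∮_C P dx + Q dy = 21π/4.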